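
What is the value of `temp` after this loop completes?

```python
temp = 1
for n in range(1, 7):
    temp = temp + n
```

Start at 1, add 1 through 6
`temp` takes the values: 1 → 2 → 4 → 7 → 11 → 16 → 22

Answer: 22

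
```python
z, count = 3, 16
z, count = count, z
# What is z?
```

Trace:
`z, count = 3, 16` → z = 3; count = 16
`z, count = count, z` → z = 16; count = 3
So z = 16

Answer: 16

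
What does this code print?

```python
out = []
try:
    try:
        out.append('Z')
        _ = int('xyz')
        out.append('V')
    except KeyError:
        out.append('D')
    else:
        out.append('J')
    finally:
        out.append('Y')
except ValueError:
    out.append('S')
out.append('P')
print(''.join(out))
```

Execution trace: 'Z' (try body) → 'Y' (finally) → 'S' (outer except ValueError) → 'P' (after the try/except). Output: ZYSP

Answer: ZYSP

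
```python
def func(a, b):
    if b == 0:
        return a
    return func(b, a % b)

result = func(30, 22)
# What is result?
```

func(30, 22) -> func(22, 8) -> func(8, 6) -> func(6, 2) -> func(2, 0) -> 2

Answer: 2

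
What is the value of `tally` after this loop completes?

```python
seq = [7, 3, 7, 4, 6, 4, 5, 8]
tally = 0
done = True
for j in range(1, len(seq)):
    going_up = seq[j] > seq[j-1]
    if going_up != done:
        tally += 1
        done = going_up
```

Count direction changes in [7, 3, 7, 4, 6, 4, 5, 8]
`tally` takes the values: 0 → 1 → 2 → 3 → 4 → 5 → 6

Answer: 6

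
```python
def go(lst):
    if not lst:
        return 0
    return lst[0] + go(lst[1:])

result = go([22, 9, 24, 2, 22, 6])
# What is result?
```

22 + 9 + 24 + 2 + 22 + 6 + 0 = 85

Answer: 85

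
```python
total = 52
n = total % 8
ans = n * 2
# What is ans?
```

Trace:
`total = 52` → total = 52
`n = total % 8` → n = 4
`ans = n * 2` → ans = 8
So ans = 8

Answer: 8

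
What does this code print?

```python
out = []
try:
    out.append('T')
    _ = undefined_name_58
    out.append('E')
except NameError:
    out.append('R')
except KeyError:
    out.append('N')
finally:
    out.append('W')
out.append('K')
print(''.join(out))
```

Execution trace: 'T' (try body) → 'R' (except NameError) → 'W' (finally) → 'K' (after the try/except). Output: TRWK

Answer: TRWK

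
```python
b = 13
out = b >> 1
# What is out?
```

Trace:
`b = 13` → b = 13
`out = b >> 1` → out = 6
So out = 6

Answer: 6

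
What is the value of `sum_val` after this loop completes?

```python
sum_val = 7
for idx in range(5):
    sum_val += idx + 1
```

Start at 7, add 1 to 5 = 22
`sum_val` takes the values: 7 → 8 → 10 → 13 → 17 → 22

Answer: 22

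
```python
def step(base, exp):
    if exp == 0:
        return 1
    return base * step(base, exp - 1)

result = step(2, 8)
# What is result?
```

step(2, 8) = 2 * 2 * 2 * 2 * 2 * 2 * 2 * 2 = 256

Answer: 256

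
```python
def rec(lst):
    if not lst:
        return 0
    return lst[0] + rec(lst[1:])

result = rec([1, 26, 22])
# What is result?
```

1 + 26 + 22 + 0 = 49

Answer: 49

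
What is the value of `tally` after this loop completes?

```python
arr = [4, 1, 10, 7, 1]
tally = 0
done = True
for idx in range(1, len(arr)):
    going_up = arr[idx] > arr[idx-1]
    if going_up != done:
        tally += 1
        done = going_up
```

Count direction changes in [4, 1, 10, 7, 1]
`tally` takes the values: 0 → 1 → 2 → 3

Answer: 3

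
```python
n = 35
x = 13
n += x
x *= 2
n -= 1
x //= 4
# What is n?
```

Trace:
`n = 35` → n = 35
`x = 13` → x = 13
`n += x` → n = 48
`x *= 2` → x = 26
`n -= 1` → n = 47
`x //= 4` → x = 6
So n = 47

Answer: 47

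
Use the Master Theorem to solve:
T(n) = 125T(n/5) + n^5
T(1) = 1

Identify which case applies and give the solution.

a=125, b=5, f(n)=n^5. log_5(125) = 3. Since c=5 > 3 and the regularity condition holds (125(n/5)^5 = (125/5^5)n^5 with 125/5^5 < 1), Case 3 applies: T(n) = Θ(f(n)) = O(n^5).

Answer: O(n^5) - Case 3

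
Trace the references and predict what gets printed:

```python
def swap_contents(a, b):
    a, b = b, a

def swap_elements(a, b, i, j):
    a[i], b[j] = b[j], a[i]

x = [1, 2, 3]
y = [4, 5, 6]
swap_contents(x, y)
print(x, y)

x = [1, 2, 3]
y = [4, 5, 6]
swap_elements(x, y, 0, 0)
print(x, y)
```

Key concept: parameter rebinding vs mutation.
Step by step:
`x = [1, 2, 3]` → x = [1, 2, 3]
`y = [4, 5, 6]` → y = [4, 5, 6]
`swap_contents(x, y)` → no visible change to tracked variables
`print(x, y)` → prints [1, 2, 3] [4, 5, 6]
`x = [1, 2, 3]` → x = [1, 2, 3]
`y = [4, 5, 6]` → y = [4, 5, 6]
`swap_elements(x, y, 0, 0)` → x = [4, 2, 3]; y = [1, 5, 6]
`print(x, y)` → prints [4, 2, 3] [1, 5, 6]

Answer:
[1, 2, 3] [4, 5, 6]
[4, 2, 3] [1, 5, 6]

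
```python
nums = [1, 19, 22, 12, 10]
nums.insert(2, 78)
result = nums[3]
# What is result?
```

Trace:
`nums = [1, 19, 22, 12, 10]` → nums = [1, 19, 22, 12, 10]
`nums.insert(2, 78)` → nums = [1, 19, 78, 22, 12, 10]
`result = nums[3]` → result = 22
So result = 22

Answer: 22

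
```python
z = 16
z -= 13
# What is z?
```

Trace:
`z = 16` → z = 16
`z -= 13` → z = 3
So z = 3

Answer: 3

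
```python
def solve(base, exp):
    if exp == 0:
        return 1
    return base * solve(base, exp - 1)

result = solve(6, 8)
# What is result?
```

solve(6, 8) = 6 * 6 * 6 * 6 * 6 * 6 * 6 * 6 = 1679616

Answer: 1679616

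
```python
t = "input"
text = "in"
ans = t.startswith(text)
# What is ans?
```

Trace:
`t = "input"` → t = 'input'
`text = "in"` → text = 'in'
`ans = t.startswith(text)` → ans = True
So ans = True

Answer: True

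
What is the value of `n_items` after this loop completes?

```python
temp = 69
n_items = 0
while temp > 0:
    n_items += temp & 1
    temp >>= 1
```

Count set bits in 69 (binary: 0b1000101)
`n_items` takes the values: 0 → 1 → 2 → 3

Answer: 3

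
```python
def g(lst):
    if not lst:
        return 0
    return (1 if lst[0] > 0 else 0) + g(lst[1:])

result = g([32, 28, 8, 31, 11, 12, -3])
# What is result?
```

Count of positive elements in [32, 28, 8, 31, 11, 12, -3] = 6

Answer: 6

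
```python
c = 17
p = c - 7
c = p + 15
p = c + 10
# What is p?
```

Trace:
`c = 17` → c = 17
`p = c - 7` → p = 10
`c = p + 15` → c = 25
`p = c + 10` → p = 35
So p = 35

Answer: 35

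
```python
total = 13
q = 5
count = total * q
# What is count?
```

Trace:
`total = 13` → total = 13
`q = 5` → q = 5
`count = total * q` → count = 65
So count = 65

Answer: 65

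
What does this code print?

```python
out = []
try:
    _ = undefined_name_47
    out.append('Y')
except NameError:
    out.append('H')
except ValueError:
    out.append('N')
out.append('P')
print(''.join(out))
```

Execution trace: 'H' (except NameError) → 'P' (after the try/except). Output: HP

Answer: HP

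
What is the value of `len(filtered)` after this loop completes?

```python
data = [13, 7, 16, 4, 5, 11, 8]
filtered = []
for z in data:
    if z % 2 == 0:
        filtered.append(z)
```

Count even numbers in [13, 7, 16, 4, 5, 11, 8]
`filtered` takes the values: [] → [16] → [16, 4] → [16, 4, 8]
So `len(filtered)` = 3

Answer: 3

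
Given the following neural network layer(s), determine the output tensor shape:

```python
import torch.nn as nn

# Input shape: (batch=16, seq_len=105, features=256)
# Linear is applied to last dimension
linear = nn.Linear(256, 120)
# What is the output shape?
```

Input: (16, 105, 256) -> Output: (16, 105, 120)

Answer: (16, 105, 120)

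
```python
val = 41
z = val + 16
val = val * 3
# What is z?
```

Trace:
`val = 41` → val = 41
`z = val + 16` → z = 57
`val = val * 3` → val = 123
So z = 57

Answer: 57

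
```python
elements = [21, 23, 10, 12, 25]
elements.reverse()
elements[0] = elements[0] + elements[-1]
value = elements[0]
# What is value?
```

Trace:
`elements = [21, 23, 10, 12, 25]` → elements = [21, 23, 10, 12, 25]
`elements.reverse()` → elements = [25, 12, 10, 23, 21]
`elements[0] = elements[0] + elements[-1]` → elements = [46, 12, 10, 23, 21]
`value = elements[0]` → value = 46
So value = 46

Answer: 46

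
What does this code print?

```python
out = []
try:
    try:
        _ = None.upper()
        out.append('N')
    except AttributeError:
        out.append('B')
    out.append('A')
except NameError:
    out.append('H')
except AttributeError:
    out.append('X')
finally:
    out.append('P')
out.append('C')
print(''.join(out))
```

Execution trace: 'B' (inner except AttributeError) → 'A' (try body, no exception) → 'P' (finally) → 'C' (after the try/except). Output: BAPC

Answer: BAPC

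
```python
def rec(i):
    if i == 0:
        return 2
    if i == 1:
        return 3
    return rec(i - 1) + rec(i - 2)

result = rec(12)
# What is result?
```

Build up from base cases: rec(0)=2, rec(1)=3, rec(2)=5, rec(3)=8, rec(4)=13, rec(5)=21, rec(6)=34, ..., rec(12)=610

Answer: 610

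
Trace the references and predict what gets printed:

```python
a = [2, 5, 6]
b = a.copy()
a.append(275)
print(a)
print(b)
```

Key concept: list.copy() creates independent copy.
Step by step:
`a = [2, 5, 6]` → a = [2, 5, 6]
`b = a.copy()` → b = [2, 5, 6]
`a.append(275)` → a = [2, 5, 6, 275]
`print(a)` → prints [2, 5, 6, 275]
`print(b)` → prints [2, 5, 6]

Answer:
[2, 5, 6, 275]
[2, 5, 6]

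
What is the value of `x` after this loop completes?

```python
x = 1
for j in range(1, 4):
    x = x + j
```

Start at 1, add 1 through 3
`x` takes the values: 1 → 2 → 4 → 7

Answer: 7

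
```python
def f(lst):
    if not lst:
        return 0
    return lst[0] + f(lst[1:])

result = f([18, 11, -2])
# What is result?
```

18 + 11 + (-2) + 0 = 27

Answer: 27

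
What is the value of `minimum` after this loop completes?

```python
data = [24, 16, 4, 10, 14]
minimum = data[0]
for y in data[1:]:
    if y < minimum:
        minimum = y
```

Minimum of [24, 16, 4, 10, 14]
`minimum` takes the values: 24 → 16 → 4

Answer: 4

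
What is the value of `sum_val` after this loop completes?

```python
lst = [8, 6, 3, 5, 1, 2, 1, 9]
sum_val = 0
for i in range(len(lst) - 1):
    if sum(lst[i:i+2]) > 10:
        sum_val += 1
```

Count windows with sum > 10
`sum_val` takes the values: 0 → 1

Answer: 1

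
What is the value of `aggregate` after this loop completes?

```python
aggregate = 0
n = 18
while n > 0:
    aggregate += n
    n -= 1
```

Sum 18 down to 1
`aggregate` takes the values: 0 → 18 → 35 → 51 → 66 → 80 → 93 → 105 → 116 → 126 → 135 → 143 → 150 → 156 → 161 → 165 → 168 → 170 → 171

Answer: 171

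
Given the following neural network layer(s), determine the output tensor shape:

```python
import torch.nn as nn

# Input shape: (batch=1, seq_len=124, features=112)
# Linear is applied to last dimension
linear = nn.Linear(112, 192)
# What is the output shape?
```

Input: (1, 124, 112) -> Output: (1, 124, 192)

Answer: (1, 124, 192)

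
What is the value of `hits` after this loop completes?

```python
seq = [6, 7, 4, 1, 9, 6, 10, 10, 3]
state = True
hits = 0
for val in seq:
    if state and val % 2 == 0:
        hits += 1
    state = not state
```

Count even values at even positions
`hits` takes the values: 0 → 1 → 2 → 3

Answer: 3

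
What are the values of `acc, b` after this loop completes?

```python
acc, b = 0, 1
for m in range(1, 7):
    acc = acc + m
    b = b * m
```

Sum and factorial of 1 to 6
`acc, b` takes the values: (0, 1) → (1, 1) → (3, 1) → (3, 2) → (6, 2) → (6, 6) → (10, 6) → (10, 24) → (15, 24) → (15, 120) → (21, 120) → (21, 720)

Answer: 21, 720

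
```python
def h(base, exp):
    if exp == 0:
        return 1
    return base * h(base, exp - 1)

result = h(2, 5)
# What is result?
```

h(2, 5) = 2 * 2 * 2 * 2 * 2 = 32

Answer: 32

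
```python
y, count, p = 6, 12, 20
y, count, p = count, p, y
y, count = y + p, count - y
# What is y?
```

Trace:
`y, count, p = 6, 12, 20` → y = 6; count = 12; p = 20
`y, count, p = count, p, y` → y = 12; count = 20; p = 6
`y, count = y + p, count - y` → y = 18; count = 8
So y = 18

Answer: 18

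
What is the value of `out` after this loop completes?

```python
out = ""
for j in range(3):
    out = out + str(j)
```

Concatenate digits 0 to 2
`out` takes the values: "" → "0" → "01" → "012"

Answer: "012"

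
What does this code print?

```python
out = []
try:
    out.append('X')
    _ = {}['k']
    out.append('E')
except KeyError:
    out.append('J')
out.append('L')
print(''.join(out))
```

Execution trace: 'X' (try body) → 'J' (except KeyError) → 'L' (after the try/except). Output: XJL

Answer: XJL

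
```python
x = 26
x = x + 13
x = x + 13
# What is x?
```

Trace:
`x = 26` → x = 26
`x = x + 13` → x = 39
`x = x + 13` → x = 52
So x = 52

Answer: 52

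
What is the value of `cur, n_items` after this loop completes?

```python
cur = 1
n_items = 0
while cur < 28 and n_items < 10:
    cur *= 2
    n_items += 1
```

Double until >= 28 or 10 iterations
`cur, n_items` takes the values: (1, 0) → (2, 0) → (2, 1) → (4, 1) → (4, 2) → (8, 2) → (8, 3) → (16, 3) → (16, 4) → (32, 4) → (32, 5)

Answer: 32, 5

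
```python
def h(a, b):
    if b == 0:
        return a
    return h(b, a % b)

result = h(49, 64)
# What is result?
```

h(49, 64) -> h(64, 49) -> h(49, 15) -> h(15, 4) -> h(4, 3) -> h(3, 1) -> h(1, 0) -> 1

Answer: 1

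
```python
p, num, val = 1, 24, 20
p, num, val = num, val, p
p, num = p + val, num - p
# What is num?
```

Trace:
`p, num, val = 1, 24, 20` → p = 1; num = 24; val = 20
`p, num, val = num, val, p` → p = 24; num = 20; val = 1
`p, num = p + val, num - p` → p = 25; num = -4
So num = -4

Answer: -4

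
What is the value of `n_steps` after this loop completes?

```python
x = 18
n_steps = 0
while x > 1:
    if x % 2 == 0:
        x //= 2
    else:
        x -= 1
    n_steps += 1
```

Steps to reduce 18 to 1
`n_steps` takes the values: 0 → 1 → 2 → 3 → 4 → 5

Answer: 5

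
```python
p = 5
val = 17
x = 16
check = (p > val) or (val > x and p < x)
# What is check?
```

Trace:
`p = 5` → p = 5
`val = 17` → val = 17
`x = 16` → x = 16
`check = (p > val) or (val > x and p < x)` → check = True
So check = True

Answer: True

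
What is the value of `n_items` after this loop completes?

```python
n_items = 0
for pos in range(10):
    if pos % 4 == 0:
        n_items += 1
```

Count numbers divisible by 4 in range(10)
`n_items` takes the values: 0 → 1 → 2 → 3

Answer: 3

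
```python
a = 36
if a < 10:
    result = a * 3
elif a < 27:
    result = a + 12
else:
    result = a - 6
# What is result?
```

Trace:
`a = 36` → a = 36
`if a < 10: ...` → a < 10 is False, a < 27 is False, take else branch → result = 30
So result = 30

Answer: 30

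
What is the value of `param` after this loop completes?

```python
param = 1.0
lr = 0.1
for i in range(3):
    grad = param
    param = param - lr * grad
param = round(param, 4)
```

Gradient descent: w = 1.0 * (1 - 0.1)^3
`param` takes the values: 1.0 → 0.9 → 0.81 → 0.729

Answer: 0.729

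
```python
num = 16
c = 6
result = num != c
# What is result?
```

Trace:
`num = 16` → num = 16
`c = 6` → c = 6
`result = num != c` → result = True
So result = True

Answer: True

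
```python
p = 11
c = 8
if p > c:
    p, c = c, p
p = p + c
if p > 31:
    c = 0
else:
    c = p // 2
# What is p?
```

Trace:
`p = 11` → p = 11
`c = 8` → c = 8
`if p > c: ...` → p > c is True → p = 8; c = 11
`p = p + c` → p = 19
`if p > 31: ...` → p > 31 is False, take else branch → c = 9
So p = 19

Answer: 19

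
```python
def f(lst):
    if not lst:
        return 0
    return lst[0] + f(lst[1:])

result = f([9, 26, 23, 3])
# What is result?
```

9 + 26 + 23 + 3 + 0 = 61

Answer: 61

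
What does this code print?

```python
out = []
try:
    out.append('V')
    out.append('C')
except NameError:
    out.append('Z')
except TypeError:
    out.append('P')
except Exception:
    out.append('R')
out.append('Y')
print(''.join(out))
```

Execution trace: 'V' (try body) → 'C' (try body, no exception) → 'Y' (after the try/except). Output: VCY

Answer: VCY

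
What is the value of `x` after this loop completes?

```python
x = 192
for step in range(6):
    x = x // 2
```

Halve 6 times: 192 // 2^6 = 3
`x` takes the values: 192 → 96 → 48 → 24 → 12 → 6 → 3

Answer: 3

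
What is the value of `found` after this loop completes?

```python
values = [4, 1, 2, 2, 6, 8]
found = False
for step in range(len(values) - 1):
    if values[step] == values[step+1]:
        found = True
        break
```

Check consecutive duplicates in [4, 1, 2, 2, 6, 8]
`found` takes the values: False → True

Answer: True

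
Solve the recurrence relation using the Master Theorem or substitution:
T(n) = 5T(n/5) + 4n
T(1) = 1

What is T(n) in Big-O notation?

By Master Theorem: a=5, b=5, f(n)=4n. Since log_5(5) = 1 and f(n) = Θ(n^1), Case 2 applies. T(n) = O(n log n).

Answer: O(n log n)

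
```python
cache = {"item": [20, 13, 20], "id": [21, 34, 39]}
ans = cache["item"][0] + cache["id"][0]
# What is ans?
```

Trace:
`cache = {"item": [20, 13, 20], "id": [21, 34, 39]}` → cache = {'item': [20, 13, 20], 'id': [21, 34, 39]}
`ans = cache["item"][0] + cache["id"][0]` → ans = 41
So ans = 41

Answer: 41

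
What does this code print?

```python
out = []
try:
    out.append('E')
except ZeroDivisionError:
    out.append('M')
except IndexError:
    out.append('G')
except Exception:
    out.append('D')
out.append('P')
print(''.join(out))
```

Execution trace: 'E' (try body, no exception) → 'P' (after the try/except). Output: EP

Answer: EP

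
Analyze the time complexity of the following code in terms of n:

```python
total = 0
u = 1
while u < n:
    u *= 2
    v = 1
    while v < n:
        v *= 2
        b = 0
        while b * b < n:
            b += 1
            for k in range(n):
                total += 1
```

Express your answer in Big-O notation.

Each loop level contributes: log n × log n × √n × n. Multiplying the contributions gives O(n√n log² n).

Answer: O(n√n log² n)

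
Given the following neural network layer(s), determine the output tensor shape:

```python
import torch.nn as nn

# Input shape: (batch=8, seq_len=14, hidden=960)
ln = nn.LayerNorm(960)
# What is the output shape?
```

Input: (8, 14, 960) -> Output: (8, 14, 960)

Answer: (8, 14, 960)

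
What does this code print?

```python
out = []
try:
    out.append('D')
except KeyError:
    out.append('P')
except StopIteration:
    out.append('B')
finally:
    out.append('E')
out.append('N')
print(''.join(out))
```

Execution trace: 'D' (try body, no exception) → 'E' (finally) → 'N' (after the try/except). Output: DEN

Answer: DEN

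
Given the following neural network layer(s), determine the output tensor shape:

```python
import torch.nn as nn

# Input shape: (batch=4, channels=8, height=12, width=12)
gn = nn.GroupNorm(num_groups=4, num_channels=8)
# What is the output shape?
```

Input: (4, 8, 12, 12) -> Output: (4, 8, 12, 12)

Answer: (4, 8, 12, 12)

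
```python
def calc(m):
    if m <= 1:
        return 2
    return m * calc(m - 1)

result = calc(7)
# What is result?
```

calc(7) = 7 * 6 * 5 * 4 * 3 * 2 * 2 = 10080

Answer: 10080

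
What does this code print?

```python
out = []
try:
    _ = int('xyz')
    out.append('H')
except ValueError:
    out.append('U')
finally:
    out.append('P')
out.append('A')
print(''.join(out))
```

Execution trace: 'U' (except ValueError) → 'P' (finally) → 'A' (after the try/except). Output: UPA

Answer: UPA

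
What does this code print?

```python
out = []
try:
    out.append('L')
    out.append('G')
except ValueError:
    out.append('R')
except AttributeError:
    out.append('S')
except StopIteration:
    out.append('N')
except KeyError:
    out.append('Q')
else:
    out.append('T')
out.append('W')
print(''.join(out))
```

Execution trace: 'L' (try body) → 'G' (try body, no exception) → 'T' (else) → 'W' (after the try/except). Output: LGTW

Answer: LGTW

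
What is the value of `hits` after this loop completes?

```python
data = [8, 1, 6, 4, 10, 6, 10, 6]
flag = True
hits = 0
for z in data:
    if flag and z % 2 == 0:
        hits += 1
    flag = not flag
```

Count even values at even positions
`hits` takes the values: 0 → 1 → 2 → 3 → 4

Answer: 4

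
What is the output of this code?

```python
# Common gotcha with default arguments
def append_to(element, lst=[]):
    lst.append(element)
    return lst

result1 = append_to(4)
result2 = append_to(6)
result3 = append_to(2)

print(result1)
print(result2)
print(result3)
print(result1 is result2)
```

Key concept: mutable default argument gotcha.
Step by step:
`result1 = append_to(4)` → result1 = [4]
`result2 = append_to(6)` → result1 = [4, 6] (same object as result2); result2 = [4, 6] (same object as result1)
`result3 = append_to(2)` → result1 = [4, 6, 2] (same object as result2, result3); result2 = [4, 6, 2] (same object as result1, result3); result3 = [4, 6, 2] (same object as result1, result2)
`print(result1)` → prints [4, 6, 2]
`print(result2)` → prints [4, 6, 2]
`print(result3)` → prints [4, 6, 2]
`print(result1 is result2)` → prints True

Answer:
[4, 6, 2]
[4, 6, 2]
[4, 6, 2]
True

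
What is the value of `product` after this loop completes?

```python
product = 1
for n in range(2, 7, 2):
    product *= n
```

Product of even numbers 2 to 6
`product` takes the values: 1 → 2 → 8 → 48

Answer: 48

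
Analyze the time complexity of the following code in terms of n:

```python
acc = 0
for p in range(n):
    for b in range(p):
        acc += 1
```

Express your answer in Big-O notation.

Each loop level contributes: n × n. Multiplying the contributions gives O(n^2).

Answer: O(n^2)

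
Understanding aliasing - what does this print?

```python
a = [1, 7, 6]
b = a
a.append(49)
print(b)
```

Key concept: basic list aliasing.
Step by step:
`a = [1, 7, 6]` → a = [1, 7, 6]
`b = a` → b = [1, 7, 6] (same object as a)
`a.append(49)` → a = [1, 7, 6, 49] (same object as b); b = [1, 7, 6, 49] (same object as a)
`print(b)` → prints [1, 7, 6, 49]

Answer: [1, 7, 6, 49]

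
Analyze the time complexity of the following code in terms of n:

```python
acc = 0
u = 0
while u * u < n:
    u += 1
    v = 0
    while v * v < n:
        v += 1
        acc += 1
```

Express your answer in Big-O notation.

Each loop level contributes: √n × √n. Multiplying the contributions gives O(n).

Answer: O(n)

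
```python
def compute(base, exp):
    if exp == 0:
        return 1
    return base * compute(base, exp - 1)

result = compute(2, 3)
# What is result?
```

compute(2, 3) = 2 * 2 * 2 = 8

Answer: 8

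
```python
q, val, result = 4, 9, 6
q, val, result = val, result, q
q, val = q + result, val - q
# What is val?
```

Trace:
`q, val, result = 4, 9, 6` → q = 4; val = 9; result = 6
`q, val, result = val, result, q` → q = 9; val = 6; result = 4
`q, val = q + result, val - q` → q = 13; val = -3
So val = -3

Answer: -3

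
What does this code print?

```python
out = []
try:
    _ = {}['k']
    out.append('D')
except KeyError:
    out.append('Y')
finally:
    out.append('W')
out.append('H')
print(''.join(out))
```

Execution trace: 'Y' (except KeyError) → 'W' (finally) → 'H' (after the try/except). Output: YWH

Answer: YWH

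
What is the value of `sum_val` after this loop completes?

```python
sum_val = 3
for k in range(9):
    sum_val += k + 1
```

Start at 3, add 1 to 9 = 48
`sum_val` takes the values: 3 → 4 → 6 → 9 → 13 → 18 → 24 → 31 → 39 → 48

Answer: 48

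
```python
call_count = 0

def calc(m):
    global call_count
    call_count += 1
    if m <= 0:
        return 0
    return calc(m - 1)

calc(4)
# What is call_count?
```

Linear recursion stepping by 1: 5 calls from m=4 down to ≤0.

Answer: 5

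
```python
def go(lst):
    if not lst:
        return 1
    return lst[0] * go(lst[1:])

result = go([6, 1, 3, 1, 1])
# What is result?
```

Product over [6, 1, 3, 1, 1] = 6 * 1 * 3 * 1 * 1 = 18

Answer: 18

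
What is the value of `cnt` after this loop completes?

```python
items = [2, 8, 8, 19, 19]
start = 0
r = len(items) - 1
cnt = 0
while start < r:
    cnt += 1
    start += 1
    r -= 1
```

Iterations until pointers meet (list length 5)
`cnt` takes the values: 0 → 1 → 2

Answer: 2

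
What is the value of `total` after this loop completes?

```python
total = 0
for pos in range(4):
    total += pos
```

Sum of 0 to 3 = 6
`total` takes the values: 0 → 1 → 3 → 6

Answer: 6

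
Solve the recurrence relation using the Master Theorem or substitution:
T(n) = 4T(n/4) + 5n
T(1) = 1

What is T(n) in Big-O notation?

By Master Theorem: a=4, b=4, f(n)=5n. Since log_4(4) = 1 and f(n) = Θ(n^1), Case 2 applies. T(n) = O(n log n).

Answer: O(n log n)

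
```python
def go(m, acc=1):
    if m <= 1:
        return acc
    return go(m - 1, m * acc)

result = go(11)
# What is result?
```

Accumulator trace (n, acc): (11, 1) -> (10, 11) -> (9, 110) -> (8, 990) -> (7, 7920) -> (6, 55440) -> (5, 332640) -> (4, 1663200) -> (3, 6652800) -> (2, 19958400) -> (1, 39916800) -> return 39916800

Answer: 39916800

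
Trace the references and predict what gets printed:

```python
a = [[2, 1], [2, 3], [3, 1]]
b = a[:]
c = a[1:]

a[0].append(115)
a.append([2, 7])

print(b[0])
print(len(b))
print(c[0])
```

Key concept: slice with nested mutation.
Step by step:
`a = [[2, 1], [2, 3], [3, 1]]` → a = [[2, 1], [2, 3], [3, 1]]
`b = a[:]` → b = [[2, 1], [2, 3], [3, 1]]
`c = a[1:]` → c = [[2, 3], [3, 1]]
`a[0].append(115)` → a = [[2, 1, 115], [2, 3], [3, 1]]; b = [[2, 1, 115], [2, 3], [3, 1]]
`a.append([2, 7])` → a = [[2, 1, 115], [2, 3], [3, 1], [2, 7]]
`print(b[0])` → prints [2, 1, 115]
`print(len(b))` → prints 3
`print(c[0])` → prints [2, 3]

Answer:
[2, 1, 115]
3
[2, 3]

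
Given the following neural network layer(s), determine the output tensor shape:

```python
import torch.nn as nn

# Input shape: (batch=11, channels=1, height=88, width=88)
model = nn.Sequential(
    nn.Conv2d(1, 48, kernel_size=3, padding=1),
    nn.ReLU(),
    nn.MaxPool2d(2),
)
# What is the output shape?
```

Input: (11, 1, 88, 88) -> after Conv2d: (11, 48, 88, 88) -> after ReLU: (11, 48, 88, 88) -> Output: (11, 48, 44, 44)

Answer: (11, 48, 44, 44)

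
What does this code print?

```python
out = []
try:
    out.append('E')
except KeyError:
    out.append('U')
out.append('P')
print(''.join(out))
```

Execution trace: 'E' (try body, no exception) → 'P' (after the try/except). Output: EP

Answer: EP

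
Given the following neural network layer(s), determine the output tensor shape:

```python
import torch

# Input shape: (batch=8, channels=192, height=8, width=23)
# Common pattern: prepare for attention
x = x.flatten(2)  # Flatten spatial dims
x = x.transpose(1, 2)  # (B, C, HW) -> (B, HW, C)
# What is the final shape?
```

Input: (8, 192, 8, 23) -> after flatten(2): (8, 192, 184) -> Output: (8, 184, 192)

Answer: (8, 184, 192)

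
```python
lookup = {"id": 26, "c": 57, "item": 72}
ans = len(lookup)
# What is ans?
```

Trace:
`lookup = {"id": 26, "c": 57, "item": 72}` → lookup = {'id': 26, 'c': 57, 'item': 72}
`ans = len(lookup)` → ans = 3
So ans = 3

Answer: 3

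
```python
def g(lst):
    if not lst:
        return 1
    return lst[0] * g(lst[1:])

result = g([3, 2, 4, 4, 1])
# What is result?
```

Product over [3, 2, 4, 4, 1] = 3 * 2 * 4 * 4 * 1 = 96

Answer: 96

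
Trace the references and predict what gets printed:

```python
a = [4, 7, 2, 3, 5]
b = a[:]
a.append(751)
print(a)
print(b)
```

Key concept: slice [:] creates copy.
Step by step:
`a = [4, 7, 2, 3, 5]` → a = [4, 7, 2, 3, 5]
`b = a[:]` → b = [4, 7, 2, 3, 5]
`a.append(751)` → a = [4, 7, 2, 3, 5, 751]
`print(a)` → prints [4, 7, 2, 3, 5, 751]
`print(b)` → prints [4, 7, 2, 3, 5]

Answer:
[4, 7, 2, 3, 5, 751]
[4, 7, 2, 3, 5]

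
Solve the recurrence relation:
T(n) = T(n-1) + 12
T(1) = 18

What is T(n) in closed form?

Unrolling: T(n) = T(1) + 12·(n-1) = 18 + 12(n-1) = 12n + 6.

Answer: T(n) = 12n + 6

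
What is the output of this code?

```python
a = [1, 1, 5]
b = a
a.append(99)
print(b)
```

Key concept: basic list aliasing.
Step by step:
`a = [1, 1, 5]` → a = [1, 1, 5]
`b = a` → b = [1, 1, 5] (same object as a)
`a.append(99)` → a = [1, 1, 5, 99] (same object as b); b = [1, 1, 5, 99] (same object as a)
`print(b)` → prints [1, 1, 5, 99]

Answer: [1, 1, 5, 99]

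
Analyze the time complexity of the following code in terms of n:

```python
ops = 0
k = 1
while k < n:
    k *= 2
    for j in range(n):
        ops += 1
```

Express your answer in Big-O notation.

Each loop level contributes: log n × n. Multiplying the contributions gives O(n log n).

Answer: O(n log n)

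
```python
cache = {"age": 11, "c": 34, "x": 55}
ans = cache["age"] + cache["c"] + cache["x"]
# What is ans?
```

Trace:
`cache = {"age": 11, "c": 34, "x": 55}` → cache = {'age': 11, 'c': 34, 'x': 55}
`ans = cache["age"] + cache["c"] + cache["x"]` → ans = 100
So ans = 100

Answer: 100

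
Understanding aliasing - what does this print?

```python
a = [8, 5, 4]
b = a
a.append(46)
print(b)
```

Key concept: basic list aliasing.
Step by step:
`a = [8, 5, 4]` → a = [8, 5, 4]
`b = a` → b = [8, 5, 4] (same object as a)
`a.append(46)` → a = [8, 5, 4, 46] (same object as b); b = [8, 5, 4, 46] (same object as a)
`print(b)` → prints [8, 5, 4, 46]

Answer: [8, 5, 4, 46]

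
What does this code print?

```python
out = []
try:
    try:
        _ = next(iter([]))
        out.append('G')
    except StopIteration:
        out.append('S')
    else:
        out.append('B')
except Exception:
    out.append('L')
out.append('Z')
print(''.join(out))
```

Execution trace: 'S' (inner except StopIteration) → 'Z' (after the try/except). Output: SZ

Answer: SZ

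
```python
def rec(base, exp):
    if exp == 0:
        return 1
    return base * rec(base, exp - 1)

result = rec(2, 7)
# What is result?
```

rec(2, 7) = 2 * 2 * 2 * 2 * 2 * 2 * 2 = 128

Answer: 128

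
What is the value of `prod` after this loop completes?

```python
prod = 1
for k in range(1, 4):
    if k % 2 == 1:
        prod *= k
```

Product of odd numbers 1 to 3
`prod` takes the values: 1 → 3

Answer: 3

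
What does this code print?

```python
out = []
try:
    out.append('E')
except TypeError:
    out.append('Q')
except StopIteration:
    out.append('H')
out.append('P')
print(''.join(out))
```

Execution trace: 'E' (try body, no exception) → 'P' (after the try/except). Output: EP

Answer: EP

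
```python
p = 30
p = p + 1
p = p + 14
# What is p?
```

Trace:
`p = 30` → p = 30
`p = p + 1` → p = 31
`p = p + 14` → p = 45
So p = 45

Answer: 45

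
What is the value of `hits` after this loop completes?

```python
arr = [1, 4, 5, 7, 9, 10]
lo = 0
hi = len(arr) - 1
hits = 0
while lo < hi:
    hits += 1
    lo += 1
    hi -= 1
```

Iterations until pointers meet (list length 6)
`hits` takes the values: 0 → 1 → 2 → 3

Answer: 3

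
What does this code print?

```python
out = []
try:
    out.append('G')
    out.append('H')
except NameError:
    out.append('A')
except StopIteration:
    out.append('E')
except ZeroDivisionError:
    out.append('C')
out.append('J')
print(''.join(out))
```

Execution trace: 'G' (try body) → 'H' (try body, no exception) → 'J' (after the try/except). Output: GHJ

Answer: GHJ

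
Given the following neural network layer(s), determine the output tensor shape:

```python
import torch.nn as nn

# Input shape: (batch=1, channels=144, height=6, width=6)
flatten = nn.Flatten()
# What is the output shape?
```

Input: (1, 144, 6, 6) -> Output: (1, 5184)

Answer: (1, 5184)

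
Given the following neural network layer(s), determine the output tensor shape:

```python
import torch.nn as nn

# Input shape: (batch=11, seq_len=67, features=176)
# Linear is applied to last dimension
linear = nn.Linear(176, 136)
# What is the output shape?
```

Input: (11, 67, 176) -> Output: (11, 67, 136)

Answer: (11, 67, 136)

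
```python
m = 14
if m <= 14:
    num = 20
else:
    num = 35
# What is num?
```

Trace:
`m = 14` → m = 14
`if m <= 14: ...` → m <= 14 is True → num = 20
So num = 20

Answer: 20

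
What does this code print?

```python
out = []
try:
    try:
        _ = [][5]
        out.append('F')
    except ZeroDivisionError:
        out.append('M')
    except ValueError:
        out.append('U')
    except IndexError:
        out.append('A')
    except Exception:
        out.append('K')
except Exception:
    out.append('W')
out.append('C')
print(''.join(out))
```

Execution trace: 'A' (inner except IndexError) → 'C' (after the try/except). Output: AC

Answer: AC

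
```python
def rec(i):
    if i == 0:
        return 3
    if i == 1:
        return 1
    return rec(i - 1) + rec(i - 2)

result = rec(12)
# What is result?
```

Build up from base cases: rec(0)=3, rec(1)=1, rec(2)=4, rec(3)=5, rec(4)=9, rec(5)=14, rec(6)=23, ..., rec(12)=411

Answer: 411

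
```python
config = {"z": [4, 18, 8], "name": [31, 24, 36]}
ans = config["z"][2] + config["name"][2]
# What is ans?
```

Trace:
`config = {"z": [4, 18, 8], "name": [31, 24, 36]}` → config = {'z': [4, 18, 8], 'name': [31, 24, 36]}
`ans = config["z"][2] + config["name"][2]` → ans = 44
So ans = 44

Answer: 44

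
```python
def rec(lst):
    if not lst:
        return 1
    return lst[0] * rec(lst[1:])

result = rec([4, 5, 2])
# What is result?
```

Product over [4, 5, 2] = 4 * 5 * 2 = 40

Answer: 40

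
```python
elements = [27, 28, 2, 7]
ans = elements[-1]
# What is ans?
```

Trace:
`elements = [27, 28, 2, 7]` → elements = [27, 28, 2, 7]
`ans = elements[-1]` → ans = 7
So ans = 7

Answer: 7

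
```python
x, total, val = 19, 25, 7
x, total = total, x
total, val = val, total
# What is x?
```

Trace:
`x, total, val = 19, 25, 7` → x = 19; total = 25; val = 7
`x, total = total, x` → x = 25; total = 19
`total, val = val, total` → total = 7; val = 19
So x = 25

Answer: 25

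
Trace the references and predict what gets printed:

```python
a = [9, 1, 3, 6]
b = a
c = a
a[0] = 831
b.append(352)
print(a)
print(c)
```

Key concept: multiple aliases.
Step by step:
`a = [9, 1, 3, 6]` → a = [9, 1, 3, 6]
`b = a` → b = [9, 1, 3, 6] (same object as a)
`c = a` → c = [9, 1, 3, 6] (same object as a, b)
`a[0] = 831` → a = [831, 1, 3, 6] (same object as b, c); b = [831, 1, 3, 6] (same object as a, c); c = [831, 1, 3, 6] (same object as a, b)
`b.append(352)` → a = [831, 1, 3, 6, 352] (same object as b, c); b = [831, 1, 3, 6, 352] (same object as a, c); c = [831, 1, 3, 6, 352] (same object as a, b)
`print(a)` → prints [831, 1, 3, 6, 352]
`print(c)` → prints [831, 1, 3, 6, 352]

Answer:
[831, 1, 3, 6, 352]
[831, 1, 3, 6, 352]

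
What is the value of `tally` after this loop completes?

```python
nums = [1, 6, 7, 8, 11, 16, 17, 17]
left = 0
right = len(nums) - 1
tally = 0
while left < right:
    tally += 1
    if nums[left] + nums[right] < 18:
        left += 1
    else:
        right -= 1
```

Steps to find pair summing to 18
`tally` takes the values: 0 → 1 → 2 → 3 → 4 → 5 → 6 → 7

Answer: 7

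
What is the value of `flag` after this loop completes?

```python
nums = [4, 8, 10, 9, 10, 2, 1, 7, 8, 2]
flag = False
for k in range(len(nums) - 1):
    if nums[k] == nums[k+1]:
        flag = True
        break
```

Check consecutive duplicates in [4, 8, 10, 9, 10, 2, 1, 7, 8, 2]
`flag` takes the values: False

Answer: False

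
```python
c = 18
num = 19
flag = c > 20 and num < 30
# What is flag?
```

Trace:
`c = 18` → c = 18
`num = 19` → num = 19
`flag = c > 20 and num < 30` → flag = False
So flag = False

Answer: False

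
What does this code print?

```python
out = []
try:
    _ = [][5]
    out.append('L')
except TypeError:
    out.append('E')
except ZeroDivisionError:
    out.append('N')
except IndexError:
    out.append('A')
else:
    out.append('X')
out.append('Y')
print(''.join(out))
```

Execution trace: 'A' (except IndexError) → 'Y' (after the try/except). Output: AY

Answer: AY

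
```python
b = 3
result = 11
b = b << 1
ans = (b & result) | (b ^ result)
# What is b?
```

Trace:
`b = 3` → b = 3
`result = 11` → result = 11
`b = b << 1` → b = 6
`ans = (b & result) | (b ^ result)` → ans = 15
So b = 6

Answer: 6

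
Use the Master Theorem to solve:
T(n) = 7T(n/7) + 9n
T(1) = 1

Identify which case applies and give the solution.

a=7, b=7, f(n)=9n. log_7(7) = 1. Since c=1 = 1, Case 2 applies: T(n) = Θ(n^log_b(a) · log n) = O(n log n).

Answer: O(n log n) - Case 2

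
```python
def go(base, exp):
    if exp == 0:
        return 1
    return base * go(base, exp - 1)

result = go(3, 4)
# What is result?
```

go(3, 4) = 3 * 3 * 3 * 3 = 81

Answer: 81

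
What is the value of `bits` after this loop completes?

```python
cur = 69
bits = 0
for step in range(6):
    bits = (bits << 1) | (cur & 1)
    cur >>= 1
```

Reverse lowest 6 bits of 69
`bits` takes the values: 0 → 1 → 2 → 5 → 10 → 20 → 40

Answer: 40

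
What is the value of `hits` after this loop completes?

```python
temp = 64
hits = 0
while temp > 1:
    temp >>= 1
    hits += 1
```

Count right shifts until 1
`hits` takes the values: 0 → 1 → 2 → 3 → 4 → 5 → 6

Answer: 6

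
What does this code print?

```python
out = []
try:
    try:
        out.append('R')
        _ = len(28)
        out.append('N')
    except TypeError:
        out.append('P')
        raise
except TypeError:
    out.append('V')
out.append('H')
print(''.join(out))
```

Execution trace: 'R' (inner try body) → 'P' (inner except TypeError) → 'V' (outer except TypeError) → 'H' (after the try/except). Output: RPVH

Answer: RPVH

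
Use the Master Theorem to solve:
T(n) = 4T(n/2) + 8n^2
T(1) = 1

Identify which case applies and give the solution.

a=4, b=2, f(n)=8n^2. log_2(4) = 2. Since c=2 = 2, Case 2 applies: T(n) = Θ(n^log_b(a) · log n) = O(n^2 log n).

Answer: O(n^2 log n) - Case 2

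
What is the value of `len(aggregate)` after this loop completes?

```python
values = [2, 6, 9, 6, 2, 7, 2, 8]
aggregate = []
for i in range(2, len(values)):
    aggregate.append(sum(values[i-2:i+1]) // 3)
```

Number of 3-element averages
`aggregate` takes the values: [] → [5] → [5, 7] → [5, 7, 5] → [5, 7, 5, 5] → [5, 7, 5, 5, 3] → [5, 7, 5, 5, 3, 5]
So `len(aggregate)` = 6

Answer: 6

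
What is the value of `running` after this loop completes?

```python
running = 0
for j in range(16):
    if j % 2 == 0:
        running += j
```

Sum of even numbers 0 to 15
`running` takes the values: 0 → 2 → 6 → 12 → 20 → 30 → 42 → 56

Answer: 56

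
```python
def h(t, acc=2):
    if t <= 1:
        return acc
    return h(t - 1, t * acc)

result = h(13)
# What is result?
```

Accumulator trace (n, acc): (13, 2) -> (12, 26) -> (11, 312) -> (10, 3432) -> (9, 34320) -> (8, 308880) -> (7, 2471040) -> (6, 17297280) -> (5, 103783680) -> (4, 518918400) -> (3, 2075673600) -> (2, 6227020800) -> (1, 12454041600) -> return 12454041600

Answer: 12454041600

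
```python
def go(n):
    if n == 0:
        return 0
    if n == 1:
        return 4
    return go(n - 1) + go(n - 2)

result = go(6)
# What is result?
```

Build up from base cases: go(0)=0, go(1)=4, go(2)=4, go(3)=8, go(4)=12, go(5)=20, go(6)=32

Answer: 32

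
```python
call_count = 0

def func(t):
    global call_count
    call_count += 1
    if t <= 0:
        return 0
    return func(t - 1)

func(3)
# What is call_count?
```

Linear recursion stepping by 1: 4 calls from t=3 down to ≤0.

Answer: 4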